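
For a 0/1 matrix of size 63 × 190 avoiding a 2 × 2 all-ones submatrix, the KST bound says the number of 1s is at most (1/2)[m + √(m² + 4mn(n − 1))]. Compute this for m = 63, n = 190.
z(63, 190; 2, 2) ≤ (1/2)[63 + √(63² + 4·63·190·189)] = (1/2)[63 + √9053289] = 1535.9342

Kővári–Sós–Turán: let r_1, ..., r_63 be the row sums and z = Σ r_i the total number of 1s. Each pair of columns can share at most one row with both entries 1 (else a 2×2 all-ones block appears), so Σ_i C(r_i, 2) ≤ C(190, 2) = 17955. By convexity Σ_i C(r_i, 2) ≥ 63·C(z/63, 2) = z(z − 63)/(2·63), giving z² − 63z − 63·190·189 ≤ 0 and hence z ≤ (1/2)[63 + √(3969 + 4·2262330)] = (1/2)[63 + √9053289] ≈ (1/2)(63 + 3008.8684) = 1535.9342.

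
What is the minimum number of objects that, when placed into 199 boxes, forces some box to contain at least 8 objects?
n = (8 − 1)·199 + 1 = 1394

By the generalised pigeonhole principle, to guarantee some box contains ≥ r objects we need more than (r − 1) · k objects total. Threshold: n = (r − 1) · k + 1. With r = 8 and k = 199: n = 7 · 199 + 1 = 1393 + 1 = 1394. For n = 1393 = 7 · 199, we can put exactly 7 objects in every box, avoiding 8 in any single one — so 1394 is tight.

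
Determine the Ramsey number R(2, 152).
R(2, 152) = 152

R(2, k) = k for all k ≥ 2: in a 2-colouring of K_k, either some edge is red (a red K_2) or all edges are blue (a blue K_k). And K_{151} coloured all-blue has no blue K_152, so R(2, 152) > 151. Hence R(2, 152) = 152.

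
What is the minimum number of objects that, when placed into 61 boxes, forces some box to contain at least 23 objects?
n = (23 − 1)·61 + 1 = 1343

By the generalised pigeonhole principle, to guarantee some box contains ≥ r objects we need more than (r − 1) · k objects total. Threshold: n = (r − 1) · k + 1. With r = 23 and k = 61: n = 22 · 61 + 1 = 1342 + 1 = 1343. For n = 1342 = 22 · 61, we can put exactly 22 objects in every box, avoiding 23 in any single one — so 1343 is tight.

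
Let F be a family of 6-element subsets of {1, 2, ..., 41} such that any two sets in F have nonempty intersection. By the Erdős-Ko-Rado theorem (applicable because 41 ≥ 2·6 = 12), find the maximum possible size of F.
max |F| = C(40, 5) = 658008

The Erdős-Ko-Rado theorem states: for n ≥ 2k, an intersecting family of k-subsets of an n-element set has size at most C(n − 1, k − 1), with equality for 'star' families {A ⊆ [n] : |A| = k, i ∈ A} (fix an element i). For n = 41, k = 6: C(40, 5) = 658008.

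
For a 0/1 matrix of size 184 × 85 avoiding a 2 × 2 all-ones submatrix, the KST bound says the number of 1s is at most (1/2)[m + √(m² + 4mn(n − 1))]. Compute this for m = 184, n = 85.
z(184, 85; 2, 2) ≤ (1/2)[184 + √(184² + 4·184·85·84)] = (1/2)[184 + √5288896] = 1241.88

Kővári–Sós–Turán: let r_1, ..., r_184 be the row sums and z = Σ r_i the total number of 1s. Each pair of columns can share at most one row with both entries 1 (else a 2×2 all-ones block appears), so Σ_i C(r_i, 2) ≤ C(85, 2) = 3570. By convexity Σ_i C(r_i, 2) ≥ 184·C(z/184, 2) = z(z − 184)/(2·184), giving z² − 184z − 184·85·84 ≤ 0 and hence z ≤ (1/2)[184 + √(33856 + 4·1313760)] = (1/2)[184 + √5288896] ≈ (1/2)(184 + 2299.76) = 1241.88.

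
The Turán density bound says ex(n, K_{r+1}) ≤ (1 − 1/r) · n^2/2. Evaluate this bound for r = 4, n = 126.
Turán density bound = (3/4) · 126^2/2 = 11907/2 ≈ 5953.5

Turán's theorem: ex(n, K_{r+1}) is achieved by the complete r-partite Turán graph T(n, r) with parts as balanced as possible, and is at most (1 − 1/r) · n^2/2. For r = 4, n = 126: the density bound is (3/4) · 15876/2 = 11907/2 ≈ 5953.5. The integer-valued extremum is e(T(126, 4)) = 5953, which is strictly less than the density bound 11907/2 since 4 ∤ 126 (the parts of T(126, 4) cannot all be equal).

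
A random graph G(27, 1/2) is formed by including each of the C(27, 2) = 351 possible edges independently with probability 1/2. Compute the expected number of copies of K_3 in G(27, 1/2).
E[# K_3] = C(27, 3) · (1/2)^C(3, 2) = 2925 / 2^3 = 365.625

For each 3-subset S of vertices (there are C(27, 3) = 2925 such S), let X_S = 1 if S induces a K_3 (all C(3, 2) = 3 edges present). Then P(X_S = 1) = (1/2)^3 = 1/8. By linearity of expectation, E[# K_3] = C(27, 3) · (1/2)^3 = 2925 / 8 = 365.625.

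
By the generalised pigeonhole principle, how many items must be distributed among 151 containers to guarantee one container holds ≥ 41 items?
n = (41 − 1)·151 + 1 = 6041

By the generalised pigeonhole principle, to guarantee some box contains ≥ r objects we need more than (r − 1) · k objects total. Threshold: n = (r − 1) · k + 1. With r = 41 and k = 151: n = 40 · 151 + 1 = 6040 + 1 = 6041. For n = 6040 = 40 · 151, we can put exactly 40 objects in every box, avoiding 41 in any single one — so 6041 is tight.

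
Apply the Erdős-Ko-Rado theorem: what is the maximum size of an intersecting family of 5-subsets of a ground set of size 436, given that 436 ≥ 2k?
max |F| = C(435, 4) = 1471429260

The Erdős-Ko-Rado theorem states: for n ≥ 2k, an intersecting family of k-subsets of an n-element set has size at most C(n − 1, k − 1), with equality for 'star' families {A ⊆ [n] : |A| = k, i ∈ A} (fix an element i). For n = 436, k = 5: C(435, 4) = 1471429260.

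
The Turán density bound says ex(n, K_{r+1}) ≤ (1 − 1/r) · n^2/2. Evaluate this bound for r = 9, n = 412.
Turán density bound = (8/9) · 412^2/2 = 678976/9 ≈ 75441.7778

Turán's theorem: ex(n, K_{r+1}) is achieved by the complete r-partite Turán graph T(n, r) with parts as balanced as possible, and is at most (1 − 1/r) · n^2/2. For r = 9, n = 412: the density bound is (8/9) · 169744/2 = 678976/9 ≈ 75441.7778. The integer-valued extremum is e(T(412, 9)) = 75441, which is strictly less than the density bound 678976/9 since 9 ∤ 412 (the parts of T(412, 9) cannot all be equal).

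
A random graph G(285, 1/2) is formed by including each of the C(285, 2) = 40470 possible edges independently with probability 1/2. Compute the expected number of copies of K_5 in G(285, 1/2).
E[# K_5] = C(285, 5) · (1/2)^C(5, 2) = 15125990307 / 2^10 ≈ 14771474.909180

For each 5-subset S of vertices (there are C(285, 5) = 15125990307 such S), let X_S = 1 if S induces a K_5 (all C(5, 2) = 10 edges present). Then P(X_S = 1) = (1/2)^10 = 1/1024. By linearity of expectation, E[# K_5] = C(285, 5) · (1/2)^10 = 15125990307 / 1024 ≈ 14771474.909180.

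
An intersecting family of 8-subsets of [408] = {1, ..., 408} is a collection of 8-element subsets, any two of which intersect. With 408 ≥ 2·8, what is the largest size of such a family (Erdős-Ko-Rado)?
max |F| = C(407, 7) = 348499184786181

The Erdős-Ko-Rado theorem states: for n ≥ 2k, an intersecting family of k-subsets of an n-element set has size at most C(n − 1, k − 1), with equality for 'star' families {A ⊆ [n] : |A| = k, i ∈ A} (fix an element i). For n = 408, k = 8: C(407, 7) = 348499184786181.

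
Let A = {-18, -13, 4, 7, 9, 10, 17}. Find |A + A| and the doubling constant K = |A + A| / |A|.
K = |A + A| / |A| = 26/7

Enumerate A + A = {a + b : a, b ∈ A}. With |A| = 7, there are |A|^2 = 49 ordered sum pairs; collecting distinct values, A + A = {-36, -31, -26, -14, -11, -9, -8, -6, -4, -3, -1, 4, 8, 11, 13, 14, 16, 17, 18, 19, 20, 21, 24, 26, 27, 34}, so |A + A| = 26. Thus K = 26/7. For comparison, the minimum possible |A + A| over all 7-element sets is 2·7 − 1 = 13 (so min K = 13/7), attained only by arithmetic progressions.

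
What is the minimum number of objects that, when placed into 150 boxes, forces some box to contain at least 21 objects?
n = (21 − 1)·150 + 1 = 3001

By the generalised pigeonhole principle, to guarantee some box contains ≥ r objects we need more than (r − 1) · k objects total. Threshold: n = (r − 1) · k + 1. With r = 21 and k = 150: n = 20 · 150 + 1 = 3000 + 1 = 3001. For n = 3000 = 20 · 150, we can put exactly 20 objects in every box, avoiding 21 in any single one — so 3001 is tight.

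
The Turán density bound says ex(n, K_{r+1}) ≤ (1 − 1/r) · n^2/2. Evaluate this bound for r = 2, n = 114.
Turán density bound = (1/2) · 114^2/2 = 3249

Turán's theorem: ex(n, K_{r+1}) is achieved by the complete r-partite Turán graph T(n, r) with parts as balanced as possible, and is at most (1 − 1/r) · n^2/2. For r = 2, n = 114: the density bound is (1/2) · 12996/2 = 3249. Since 2 ∣ 114, the Turán graph T(114, 2) has parts of equal size 57, and its edge count e(T(114, 2)) = 3249 attains the density bound exactly.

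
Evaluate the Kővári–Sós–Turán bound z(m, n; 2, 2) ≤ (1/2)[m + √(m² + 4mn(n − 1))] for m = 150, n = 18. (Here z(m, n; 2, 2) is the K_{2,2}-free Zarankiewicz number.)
z(150, 18; 2, 2) ≤ (1/2)[150 + √(150² + 4·150·18·17)] = (1/2)[150 + √206100] = 301.9912

Kővári–Sós–Turán: let r_1, ..., r_150 be the row sums and z = Σ r_i the total number of 1s. Each pair of columns can share at most one row with both entries 1 (else a 2×2 all-ones block appears), so Σ_i C(r_i, 2) ≤ C(18, 2) = 153. By convexity Σ_i C(r_i, 2) ≥ 150·C(z/150, 2) = z(z − 150)/(2·150), giving z² − 150z − 150·18·17 ≤ 0 and hence z ≤ (1/2)[150 + √(22500 + 4·45900)] = (1/2)[150 + √206100] ≈ (1/2)(150 + 453.9824) = 301.9912.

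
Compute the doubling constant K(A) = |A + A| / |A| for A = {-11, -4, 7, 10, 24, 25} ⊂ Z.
K = |A + A| / |A| = 19/6

Enumerate A + A = {a + b : a, b ∈ A}. With |A| = 6, there are |A|^2 = 36 ordered sum pairs; collecting distinct values, A + A = {-22, -15, -8, -4, -1, 3, 6, 13, 14, 17, 20, 21, 31, 32, 34, 35, 48, 49, 50}, so |A + A| = 19. Thus K = 19/6. For comparison, the minimum possible |A + A| over all 6-element sets is 2·6 − 1 = 11 (so min K = 11/6), attained only by arithmetic progressions.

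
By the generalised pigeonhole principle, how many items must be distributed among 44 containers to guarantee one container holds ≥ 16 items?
n = (16 − 1)·44 + 1 = 661

By the generalised pigeonhole principle, to guarantee some box contains ≥ r objects we need more than (r − 1) · k objects total. Threshold: n = (r − 1) · k + 1. With r = 16 and k = 44: n = 15 · 44 + 1 = 660 + 1 = 661. For n = 660 = 15 · 44, we can put exactly 15 objects in every box, avoiding 16 in any single one — so 661 is tight.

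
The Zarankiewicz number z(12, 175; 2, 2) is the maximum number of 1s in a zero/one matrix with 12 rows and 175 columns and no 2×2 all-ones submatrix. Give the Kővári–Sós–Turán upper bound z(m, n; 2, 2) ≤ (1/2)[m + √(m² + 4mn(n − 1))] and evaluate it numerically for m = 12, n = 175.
z(12, 175; 2, 2) ≤ (1/2)[12 + √(12² + 4·12·175·174)] = (1/2)[12 + √1461744] = 610.513

Kővári–Sós–Turán: let r_1, ..., r_12 be the row sums and z = Σ r_i the total number of 1s. Each pair of columns can share at most one row with both entries 1 (else a 2×2 all-ones block appears), so Σ_i C(r_i, 2) ≤ C(175, 2) = 15225. By convexity Σ_i C(r_i, 2) ≥ 12·C(z/12, 2) = z(z − 12)/(2·12), giving z² − 12z − 12·175·174 ≤ 0 and hence z ≤ (1/2)[12 + √(144 + 4·365400)] = (1/2)[12 + √1461744] ≈ (1/2)(12 + 1209.0261) = 610.513.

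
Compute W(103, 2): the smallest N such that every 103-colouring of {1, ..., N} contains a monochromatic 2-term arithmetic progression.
W(103, 2) = 103 + 1 = 104

A 2-term AP is any pair of integers, so a monochromatic 2-AP exists iff some colour is used at least twice. With 103 colours, the colouring i ↦ i on {1, ..., 103} uses each colour once, avoiding any monochromatic pair, so W(103, 2) > 103. For {1, ..., 104}, pigeonhole forces two integers of the same colour, which form a monochromatic 2-AP. Hence W(103, 2) = 104.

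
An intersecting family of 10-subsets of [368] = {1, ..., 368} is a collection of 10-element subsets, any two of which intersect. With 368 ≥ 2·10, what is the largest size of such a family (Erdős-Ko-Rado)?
max |F| = C(367, 9) = 301507216753499185

The Erdős-Ko-Rado theorem states: for n ≥ 2k, an intersecting family of k-subsets of an n-element set has size at most C(n − 1, k − 1), with equality for 'star' families {A ⊆ [n] : |A| = k, i ∈ A} (fix an element i). For n = 368, k = 10: C(367, 9) = 301507216753499185.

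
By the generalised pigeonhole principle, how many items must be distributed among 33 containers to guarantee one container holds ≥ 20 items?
n = (20 − 1)·33 + 1 = 628

By the generalised pigeonhole principle, to guarantee some box contains ≥ r objects we need more than (r − 1) · k objects total. Threshold: n = (r − 1) · k + 1. With r = 20 and k = 33: n = 19 · 33 + 1 = 627 + 1 = 628. For n = 627 = 19 · 33, we can put exactly 19 objects in every box, avoiding 20 in any single one — so 628 is tight.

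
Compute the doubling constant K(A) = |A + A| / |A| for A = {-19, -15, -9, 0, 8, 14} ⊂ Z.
K = |A + A| / |A| = 20/6 = 10/3

Enumerate A + A = {a + b : a, b ∈ A}. With |A| = 6, there are |A|^2 = 36 ordered sum pairs; collecting distinct values, A + A = {-38, -34, -30, -28, -24, -19, -18, -15, -11, -9, -7, -5, -1, 0, 5, 8, 14, 16, 22, 28}, so |A + A| = 20. Thus K = 20/6 = 10/3. For comparison, the minimum possible |A + A| over all 6-element sets is 2·6 − 1 = 11 (so min K = 11/6), attained only by arithmetic progressions.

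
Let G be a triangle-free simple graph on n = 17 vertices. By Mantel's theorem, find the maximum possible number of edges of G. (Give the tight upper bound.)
ex(17, K_3) = ⌊17^2/4⌋ = 72

Mantel (1907): a triangle-free graph on n vertices has at most ⌊n^2/4⌋ edges, with equality for the complete bipartite graph K_{⌊n/2⌋, ⌈n/2⌉}. For n = 17: ⌊17^2/4⌋ = ⌊289/4⌋ = 72. The extremal graph is K_{8, 9}, which has 8·9 = 72 edges.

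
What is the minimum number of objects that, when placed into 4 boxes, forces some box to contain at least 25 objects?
n = (25 − 1)·4 + 1 = 97

By the generalised pigeonhole principle, to guarantee some box contains ≥ r objects we need more than (r − 1) · k objects total. Threshold: n = (r − 1) · k + 1. With r = 25 and k = 4: n = 24 · 4 + 1 = 96 + 1 = 97. For n = 96 = 24 · 4, we can put exactly 24 objects in every box, avoiding 25 in any single one — so 97 is tight.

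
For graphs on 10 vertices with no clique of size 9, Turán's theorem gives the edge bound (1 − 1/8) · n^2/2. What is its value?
Turán density bound = (7/8) · 10^2/2 = 175/4 ≈ 43.75

Turán's theorem: ex(n, K_{r+1}) is achieved by the complete r-partite Turán graph T(n, r) with parts as balanced as possible, and is at most (1 − 1/r) · n^2/2. For r = 8, n = 10: the density bound is (7/8) · 100/2 = 175/4 ≈ 43.75. The integer-valued extremum is e(T(10, 8)) = 43, which is strictly less than the density bound 175/4 since 8 ∤ 10 (the parts of T(10, 8) cannot all be equal).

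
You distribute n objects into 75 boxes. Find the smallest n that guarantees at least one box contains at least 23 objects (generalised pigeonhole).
n = (23 − 1)·75 + 1 = 1651

By the generalised pigeonhole principle, to guarantee some box contains ≥ r objects we need more than (r − 1) · k objects total. Threshold: n = (r − 1) · k + 1. With r = 23 and k = 75: n = 22 · 75 + 1 = 1650 + 1 = 1651. For n = 1650 = 22 · 75, we can put exactly 22 objects in every box, avoiding 23 in any single one — so 1651 is tight.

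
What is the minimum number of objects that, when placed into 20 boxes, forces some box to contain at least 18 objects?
n = (18 − 1)·20 + 1 = 341

By the generalised pigeonhole principle, to guarantee some box contains ≥ r objects we need more than (r − 1) · k objects total. Threshold: n = (r − 1) · k + 1. With r = 18 and k = 20: n = 17 · 20 + 1 = 340 + 1 = 341. For n = 340 = 17 · 20, we can put exactly 17 objects in every box, avoiding 18 in any single one — so 341 is tight.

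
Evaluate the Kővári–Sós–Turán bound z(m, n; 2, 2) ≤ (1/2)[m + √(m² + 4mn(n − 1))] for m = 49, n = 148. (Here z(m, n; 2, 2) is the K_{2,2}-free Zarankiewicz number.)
z(49, 148; 2, 2) ≤ (1/2)[49 + √(49² + 4·49·148·147)] = (1/2)[49 + √4266577] = 1057.2847

Kővári–Sós–Turán: let r_1, ..., r_49 be the row sums and z = Σ r_i the total number of 1s. Each pair of columns can share at most one row with both entries 1 (else a 2×2 all-ones block appears), so Σ_i C(r_i, 2) ≤ C(148, 2) = 10878. By convexity Σ_i C(r_i, 2) ≥ 49·C(z/49, 2) = z(z − 49)/(2·49), giving z² − 49z − 49·148·147 ≤ 0 and hence z ≤ (1/2)[49 + √(2401 + 4·1066044)] = (1/2)[49 + √4266577] ≈ (1/2)(49 + 2065.5694) = 1057.2847.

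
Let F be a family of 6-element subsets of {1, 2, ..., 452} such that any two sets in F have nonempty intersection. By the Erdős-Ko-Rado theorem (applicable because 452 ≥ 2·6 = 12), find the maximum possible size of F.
max |F| = C(451, 5) = 152068649040

The Erdős-Ko-Rado theorem states: for n ≥ 2k, an intersecting family of k-subsets of an n-element set has size at most C(n − 1, k − 1), with equality for 'star' families {A ⊆ [n] : |A| = k, i ∈ A} (fix an element i). For n = 452, k = 6: C(451, 5) = 152068649040.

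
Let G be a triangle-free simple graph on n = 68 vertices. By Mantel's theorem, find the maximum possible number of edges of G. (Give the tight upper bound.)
ex(68, K_3) = ⌊68^2/4⌋ = 1156

Mantel (1907): a triangle-free graph on n vertices has at most ⌊n^2/4⌋ edges, with equality for the complete bipartite graph K_{⌊n/2⌋, ⌈n/2⌉}. For n = 68: ⌊68^2/4⌋ = ⌊4624/4⌋ = 1156. The extremal graph is K_{34, 34}, which has 34·34 = 1156 edges.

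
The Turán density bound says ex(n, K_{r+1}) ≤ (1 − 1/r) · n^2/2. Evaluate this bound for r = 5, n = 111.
Turán density bound = (4/5) · 111^2/2 = 24642/5 ≈ 4928.4

Turán's theorem: ex(n, K_{r+1}) is achieved by the complete r-partite Turán graph T(n, r) with parts as balanced as possible, and is at most (1 − 1/r) · n^2/2. For r = 5, n = 111: the density bound is (4/5) · 12321/2 = 24642/5 ≈ 4928.4. The integer-valued extremum is e(T(111, 5)) = 4928, which is strictly less than the density bound 24642/5 since 5 ∤ 111 (the parts of T(111, 5) cannot all be equal).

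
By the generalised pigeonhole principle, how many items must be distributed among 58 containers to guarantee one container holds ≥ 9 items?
n = (9 − 1)·58 + 1 = 465

By the generalised pigeonhole principle, to guarantee some box contains ≥ r objects we need more than (r − 1) · k objects total. Threshold: n = (r − 1) · k + 1. With r = 9 and k = 58: n = 8 · 58 + 1 = 464 + 1 = 465. For n = 464 = 8 · 58, we can put exactly 8 objects in every box, avoiding 9 in any single one — so 465 is tight.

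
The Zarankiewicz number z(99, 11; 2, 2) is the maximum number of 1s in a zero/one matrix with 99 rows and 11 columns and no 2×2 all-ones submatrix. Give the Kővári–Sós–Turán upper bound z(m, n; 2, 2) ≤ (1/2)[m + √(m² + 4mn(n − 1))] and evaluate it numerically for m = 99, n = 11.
z(99, 11; 2, 2) ≤ (1/2)[99 + √(99² + 4·99·11·10)] = (1/2)[99 + √53361] = 165

Kővári–Sós–Turán: let r_1, ..., r_99 be the row sums and z = Σ r_i the total number of 1s. Each pair of columns can share at most one row with both entries 1 (else a 2×2 all-ones block appears), so Σ_i C(r_i, 2) ≤ C(11, 2) = 55. By convexity Σ_i C(r_i, 2) ≥ 99·C(z/99, 2) = z(z − 99)/(2·99), giving z² − 99z − 99·11·10 ≤ 0 and hence z ≤ (1/2)[99 + √(9801 + 4·10890)] = (1/2)[99 + √53361] ≈ (1/2)(99 + 231) = 165.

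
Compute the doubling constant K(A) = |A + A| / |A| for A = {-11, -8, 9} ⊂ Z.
K = |A + A| / |A| = 6/3 = 2

Enumerate A + A = {a + b : a, b ∈ A}. With |A| = 3, there are |A|^2 = 9 ordered sum pairs; collecting distinct values, A + A = {-22, -19, -16, -2, 1, 18}, so |A + A| = 6. Thus K = 6/3 = 2. For comparison, the minimum possible |A + A| over all 3-element sets is 2·3 − 1 = 5 (so min K = 5/3), attained only by arithmetic progressions.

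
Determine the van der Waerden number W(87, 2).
W(87, 2) = 87 + 1 = 88

A 2-term AP is any pair of integers, so a monochromatic 2-AP exists iff some colour is used at least twice. With 87 colours, the colouring i ↦ i on {1, ..., 87} uses each colour once, avoiding any monochromatic pair, so W(87, 2) > 87. For {1, ..., 88}, pigeonhole forces two integers of the same colour, which form a monochromatic 2-AP. Hence W(87, 2) = 88.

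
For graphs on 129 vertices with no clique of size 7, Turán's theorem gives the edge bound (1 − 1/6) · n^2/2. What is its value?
Turán density bound = (5/6) · 129^2/2 = 27735/4 ≈ 6933.75

Turán's theorem: ex(n, K_{r+1}) is achieved by the complete r-partite Turán graph T(n, r) with parts as balanced as possible, and is at most (1 − 1/r) · n^2/2. For r = 6, n = 129: the density bound is (5/6) · 16641/2 = 27735/4 ≈ 6933.75. The integer-valued extremum is e(T(129, 6)) = 6933, which is strictly less than the density bound 27735/4 since 6 ∤ 129 (the parts of T(129, 6) cannot all be equal).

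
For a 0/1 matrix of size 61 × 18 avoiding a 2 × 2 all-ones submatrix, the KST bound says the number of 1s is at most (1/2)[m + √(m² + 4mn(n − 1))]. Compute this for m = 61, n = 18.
z(61, 18; 2, 2) ≤ (1/2)[61 + √(61² + 4·61·18·17)] = (1/2)[61 + √78385] = 170.4866

Kővári–Sós–Turán: let r_1, ..., r_61 be the row sums and z = Σ r_i the total number of 1s. Each pair of columns can share at most one row with both entries 1 (else a 2×2 all-ones block appears), so Σ_i C(r_i, 2) ≤ C(18, 2) = 153. By convexity Σ_i C(r_i, 2) ≥ 61·C(z/61, 2) = z(z − 61)/(2·61), giving z² − 61z − 61·18·17 ≤ 0 and hence z ≤ (1/2)[61 + √(3721 + 4·18666)] = (1/2)[61 + √78385] ≈ (1/2)(61 + 279.9732) = 170.4866.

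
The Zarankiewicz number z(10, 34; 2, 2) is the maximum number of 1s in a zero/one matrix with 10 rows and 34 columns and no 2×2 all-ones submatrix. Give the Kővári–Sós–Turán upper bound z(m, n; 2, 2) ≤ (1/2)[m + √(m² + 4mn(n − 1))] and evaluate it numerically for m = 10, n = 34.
z(10, 34; 2, 2) ≤ (1/2)[10 + √(10² + 4·10·34·33)] = (1/2)[10 + √44980] = 111.0424

Kővári–Sós–Turán: let r_1, ..., r_10 be the row sums and z = Σ r_i the total number of 1s. Each pair of columns can share at most one row with both entries 1 (else a 2×2 all-ones block appears), so Σ_i C(r_i, 2) ≤ C(34, 2) = 561. By convexity Σ_i C(r_i, 2) ≥ 10·C(z/10, 2) = z(z − 10)/(2·10), giving z² − 10z − 10·34·33 ≤ 0 and hence z ≤ (1/2)[10 + √(100 + 4·11220)] = (1/2)[10 + √44980] ≈ (1/2)(10 + 212.0849) = 111.0424.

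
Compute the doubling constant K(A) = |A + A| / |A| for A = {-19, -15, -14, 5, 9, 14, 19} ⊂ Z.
K = |A + A| / |A| = 24/7

Enumerate A + A = {a + b : a, b ∈ A}. With |A| = 7, there are |A|^2 = 49 ordered sum pairs; collecting distinct values, A + A = {-38, -34, -33, -30, -29, -28, -14, -10, -9, -6, -5, -1, 0, 4, 5, 10, 14, 18, 19, 23, 24, 28, 33, 38}, so |A + A| = 24. Thus K = 24/7. For comparison, the minimum possible |A + A| over all 7-element sets is 2·7 − 1 = 13 (so min K = 13/7), attained only by arithmetic progressions.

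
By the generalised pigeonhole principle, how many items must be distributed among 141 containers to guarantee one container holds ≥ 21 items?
n = (21 − 1)·141 + 1 = 2821

By the generalised pigeonhole principle, to guarantee some box contains ≥ r objects we need more than (r − 1) · k objects total. Threshold: n = (r − 1) · k + 1. With r = 21 and k = 141: n = 20 · 141 + 1 = 2820 + 1 = 2821. For n = 2820 = 20 · 141, we can put exactly 20 objects in every box, avoiding 21 in any single one — so 2821 is tight.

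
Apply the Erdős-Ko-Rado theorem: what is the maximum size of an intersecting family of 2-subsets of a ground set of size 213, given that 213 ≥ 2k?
max |F| = C(212, 1) = 212

Erdős-Ko-Rado (1961): when n ≥ 2k, max |F| = C(n−1, k−1). The bound is attained by the star {A : i ∈ A} for any fixed i ∈ [n]. Here C(213−1, 2−1) = C(212, 1) = 212.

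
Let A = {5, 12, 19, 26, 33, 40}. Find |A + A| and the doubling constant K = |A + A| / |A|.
K = |A + A| / |A| = 11/6

Enumerate A + A = {a + b : a, b ∈ A}. With |A| = 6, there are |A|^2 = 36 ordered sum pairs; collecting distinct values, A + A = {10, 17, 24, 31, 38, 45, 52, 59, 66, 73, 80}, so |A + A| = 11. Thus K = 11/6. Here |A + A| = 2|A| − 1 = 11, the minimum possible — so K = 11/6 is minimal, which holds iff A is an arithmetic progression.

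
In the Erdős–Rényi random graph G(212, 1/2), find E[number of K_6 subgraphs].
E[# K_6] = C(212, 6) · (1/2)^C(6, 2) = 117404591304 / 2^15 = 14675573913/4096 ≈ 3582903.787354

For each 6-subset S of vertices (there are C(212, 6) = 117404591304 such S), let X_S = 1 if S induces a K_6 (all C(6, 2) = 15 edges present). Then P(X_S = 1) = (1/2)^15 = 1/32768. By linearity of expectation, E[# K_6] = C(212, 6) · (1/2)^15 = 117404591304 / 32768 = 14675573913/4096 ≈ 3582903.787354.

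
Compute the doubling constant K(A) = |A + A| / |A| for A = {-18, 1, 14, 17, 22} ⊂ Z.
K = |A + A| / |A| = 15/5 = 3

Enumerate A + A = {a + b : a, b ∈ A}. With |A| = 5, there are |A|^2 = 25 ordered sum pairs; collecting distinct values, A + A = {-36, -17, -4, -1, 2, 4, 15, 18, 23, 28, 31, 34, 36, 39, 44}, so |A + A| = 15. Thus K = 15/5 = 3. For comparison, the minimum possible |A + A| over all 5-element sets is 2·5 − 1 = 9 (so min K = 9/5), attained only by arithmetic progressions.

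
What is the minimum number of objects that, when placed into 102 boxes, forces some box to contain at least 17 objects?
n = (17 − 1)·102 + 1 = 1633

By the generalised pigeonhole principle, to guarantee some box contains ≥ r objects we need more than (r − 1) · k objects total. Threshold: n = (r − 1) · k + 1. With r = 17 and k = 102: n = 16 · 102 + 1 = 1632 + 1 = 1633. For n = 1632 = 16 · 102, we can put exactly 16 objects in every box, avoiding 17 in any single one — so 1633 is tight.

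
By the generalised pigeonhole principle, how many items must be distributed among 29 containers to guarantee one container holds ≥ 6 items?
n = (6 − 1)·29 + 1 = 146

By the generalised pigeonhole principle, to guarantee some box contains ≥ r objects we need more than (r − 1) · k objects total. Threshold: n = (r − 1) · k + 1. With r = 6 and k = 29: n = 5 · 29 + 1 = 145 + 1 = 146. For n = 145 = 5 · 29, we can put exactly 5 objects in every box, avoiding 6 in any single one — so 146 is tight.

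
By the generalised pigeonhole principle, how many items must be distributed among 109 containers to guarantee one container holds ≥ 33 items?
n = (33 − 1)·109 + 1 = 3489

By the generalised pigeonhole principle, to guarantee some box contains ≥ r objects we need more than (r − 1) · k objects total. Threshold: n = (r − 1) · k + 1. With r = 33 and k = 109: n = 32 · 109 + 1 = 3488 + 1 = 3489. For n = 3488 = 32 · 109, we can put exactly 32 objects in every box, avoiding 33 in any single one — so 3489 is tight.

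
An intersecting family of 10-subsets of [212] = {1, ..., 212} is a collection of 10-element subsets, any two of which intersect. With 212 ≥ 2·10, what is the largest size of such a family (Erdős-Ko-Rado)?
max |F| = C(211, 9) = 1921613187223730

The Erdős-Ko-Rado theorem states: for n ≥ 2k, an intersecting family of k-subsets of an n-element set has size at most C(n − 1, k − 1), with equality for 'star' families {A ⊆ [n] : |A| = k, i ∈ A} (fix an element i). For n = 212, k = 10: C(211, 9) = 1921613187223730.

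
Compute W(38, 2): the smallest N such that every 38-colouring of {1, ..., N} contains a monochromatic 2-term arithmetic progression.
W(38, 2) = 38 + 1 = 39

A 2-term AP is any pair of integers, so a monochromatic 2-AP exists iff some colour is used at least twice. With 38 colours, the colouring i ↦ i on {1, ..., 38} uses each colour once, avoiding any monochromatic pair, so W(38, 2) > 38. For {1, ..., 39}, pigeonhole forces two integers of the same colour, which form a monochromatic 2-AP. Hence W(38, 2) = 39.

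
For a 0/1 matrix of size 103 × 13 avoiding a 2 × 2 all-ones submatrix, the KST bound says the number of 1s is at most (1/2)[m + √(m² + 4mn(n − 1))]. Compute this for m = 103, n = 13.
z(103, 13; 2, 2) ≤ (1/2)[103 + √(103² + 4·103·13·12)] = (1/2)[103 + √74881] = 188.322

Kővári–Sós–Turán: let r_1, ..., r_103 be the row sums and z = Σ r_i the total number of 1s. Each pair of columns can share at most one row with both entries 1 (else a 2×2 all-ones block appears), so Σ_i C(r_i, 2) ≤ C(13, 2) = 78. By convexity Σ_i C(r_i, 2) ≥ 103·C(z/103, 2) = z(z − 103)/(2·103), giving z² − 103z − 103·13·12 ≤ 0 and hence z ≤ (1/2)[103 + √(10609 + 4·16068)] = (1/2)[103 + √74881] ≈ (1/2)(103 + 273.6439) = 188.322.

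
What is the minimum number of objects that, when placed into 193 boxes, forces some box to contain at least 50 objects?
n = (50 − 1)·193 + 1 = 9458

By the generalised pigeonhole principle, to guarantee some box contains ≥ r objects we need more than (r − 1) · k objects total. Threshold: n = (r − 1) · k + 1. With r = 50 and k = 193: n = 49 · 193 + 1 = 9457 + 1 = 9458. For n = 9457 = 49 · 193, we can put exactly 49 objects in every box, avoiding 50 in any single one — so 9458 is tight.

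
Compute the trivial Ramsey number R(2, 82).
R(2, 82) = 82

R(2, k) = k for all k ≥ 2: in a 2-colouring of K_k, either some edge is red (a red K_2) or all edges are blue (a blue K_k). And K_{81} coloured all-blue has no blue K_82, so R(2, 82) > 81. Hence R(2, 82) = 82.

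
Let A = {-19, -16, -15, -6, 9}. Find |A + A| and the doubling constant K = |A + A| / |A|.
K = |A + A| / |A| = 15/5 = 3

Enumerate A + A = {a + b : a, b ∈ A}. With |A| = 5, there are |A|^2 = 25 ordered sum pairs; collecting distinct values, A + A = {-38, -35, -34, -32, -31, -30, -25, -22, -21, -12, -10, -7, -6, 3, 18}, so |A + A| = 15. Thus K = 15/5 = 3. For comparison, the minimum possible |A + A| over all 5-element sets is 2·5 − 1 = 9 (so min K = 9/5), attained only by arithmetic progressions.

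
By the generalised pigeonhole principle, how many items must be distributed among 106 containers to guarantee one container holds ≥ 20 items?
n = (20 − 1)·106 + 1 = 2015

By the generalised pigeonhole principle, to guarantee some box contains ≥ r objects we need more than (r − 1) · k objects total. Threshold: n = (r − 1) · k + 1. With r = 20 and k = 106: n = 19 · 106 + 1 = 2014 + 1 = 2015. For n = 2014 = 19 · 106, we can put exactly 19 objects in every box, avoiding 20 in any single one — so 2015 is tight.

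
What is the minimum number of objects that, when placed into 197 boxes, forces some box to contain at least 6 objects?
n = (6 − 1)·197 + 1 = 986

By the generalised pigeonhole principle, to guarantee some box contains ≥ r objects we need more than (r − 1) · k objects total. Threshold: n = (r − 1) · k + 1. With r = 6 and k = 197: n = 5 · 197 + 1 = 985 + 1 = 986. For n = 985 = 5 · 197, we can put exactly 5 objects in every box, avoiding 6 in any single one — so 986 is tight.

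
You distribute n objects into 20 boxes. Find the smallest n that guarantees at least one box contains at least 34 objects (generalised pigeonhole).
n = (34 − 1)·20 + 1 = 661

By the generalised pigeonhole principle, to guarantee some box contains ≥ r objects we need more than (r − 1) · k objects total. Threshold: n = (r − 1) · k + 1. With r = 34 and k = 20: n = 33 · 20 + 1 = 660 + 1 = 661. For n = 660 = 33 · 20, we can put exactly 33 objects in every box, avoiding 34 in any single one — so 661 is tight.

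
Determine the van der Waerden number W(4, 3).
W(4, 3) = 76

W(4, 3) = 76. The lower bound W(4, 3) > 75 comes from an explicit good 4-colouring of [1, 75]; the upper bound W(4, 3) ≤ 76 was verified by exhaustive search over 4-colourings of [1, 76].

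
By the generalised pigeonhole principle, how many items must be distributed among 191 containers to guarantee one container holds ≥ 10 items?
n = (10 − 1)·191 + 1 = 1720

By the generalised pigeonhole principle, to guarantee some box contains ≥ r objects we need more than (r − 1) · k objects total. Threshold: n = (r − 1) · k + 1. With r = 10 and k = 191: n = 9 · 191 + 1 = 1719 + 1 = 1720. For n = 1719 = 9 · 191, we can put exactly 9 objects in every box, avoiding 10 in any single one — so 1720 is tight.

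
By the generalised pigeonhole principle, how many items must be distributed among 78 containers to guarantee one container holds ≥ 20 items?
n = (20 − 1)·78 + 1 = 1483

By the generalised pigeonhole principle, to guarantee some box contains ≥ r objects we need more than (r − 1) · k objects total. Threshold: n = (r − 1) · k + 1. With r = 20 and k = 78: n = 19 · 78 + 1 = 1482 + 1 = 1483. For n = 1482 = 19 · 78, we can put exactly 19 objects in every box, avoiding 20 in any single one — so 1483 is tight.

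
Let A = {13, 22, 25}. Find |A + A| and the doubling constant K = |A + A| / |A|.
K = |A + A| / |A| = 6/3 = 2

Enumerate A + A = {a + b : a, b ∈ A}. With |A| = 3, there are |A|^2 = 9 ordered sum pairs; collecting distinct values, A + A = {26, 35, 38, 44, 47, 50}, so |A + A| = 6. Thus K = 6/3 = 2. For comparison, the minimum possible |A + A| over all 3-element sets is 2·3 − 1 = 5 (so min K = 5/3), attained only by arithmetic progressions.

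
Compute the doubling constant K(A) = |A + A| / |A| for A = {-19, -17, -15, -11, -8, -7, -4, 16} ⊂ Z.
K = |A + A| / |A| = 29/8

Enumerate A + A = {a + b : a, b ∈ A}. With |A| = 8, there are |A|^2 = 64 ordered sum pairs; collecting distinct values, A + A = {-38, -36, -34, -32, -30, -28, -27, -26, -25, -24, -23, -22, -21, -19, -18, -16, -15, -14, -12, -11, -8, -3, -1, 1, 5, 8, 9, 12, 32}, so |A + A| = 29. Thus K = 29/8. For comparison, the minimum possible |A + A| over all 8-element sets is 2·8 − 1 = 15 (so min K = 15/8), attained only by arithmetic progressions.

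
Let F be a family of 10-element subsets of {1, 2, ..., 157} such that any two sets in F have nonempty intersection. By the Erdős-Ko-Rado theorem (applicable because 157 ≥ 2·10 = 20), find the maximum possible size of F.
max |F| = C(156, 9) = 119196963871700

The Erdős-Ko-Rado theorem states: for n ≥ 2k, an intersecting family of k-subsets of an n-element set has size at most C(n − 1, k − 1), with equality for 'star' families {A ⊆ [n] : |A| = k, i ∈ A} (fix an element i). For n = 157, k = 10: C(156, 9) = 119196963871700.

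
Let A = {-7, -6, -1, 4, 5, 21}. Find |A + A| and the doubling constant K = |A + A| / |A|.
K = |A + A| / |A| = 19/6

Enumerate A + A = {a + b : a, b ∈ A}. With |A| = 6, there are |A|^2 = 36 ordered sum pairs; collecting distinct values, A + A = {-14, -13, -12, -8, -7, -3, -2, -1, 3, 4, 8, 9, 10, 14, 15, 20, 25, 26, 42}, so |A + A| = 19. Thus K = 19/6. For comparison, the minimum possible |A + A| over all 6-element sets is 2·6 − 1 = 11 (so min K = 11/6), attained only by arithmetic progressions.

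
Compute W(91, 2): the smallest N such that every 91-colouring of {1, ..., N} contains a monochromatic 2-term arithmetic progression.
W(91, 2) = 91 + 1 = 92

A 2-term AP is any pair of integers, so a monochromatic 2-AP exists iff some colour is used at least twice. With 91 colours, the colouring i ↦ i on {1, ..., 91} uses each colour once, avoiding any monochromatic pair, so W(91, 2) > 91. For {1, ..., 92}, pigeonhole forces two integers of the same colour, which form a monochromatic 2-AP. Hence W(91, 2) = 92.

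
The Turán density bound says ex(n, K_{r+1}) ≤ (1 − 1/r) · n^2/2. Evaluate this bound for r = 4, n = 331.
Turán density bound = (3/4) · 331^2/2 = 328683/8 ≈ 41085.375

Turán's theorem: ex(n, K_{r+1}) is achieved by the complete r-partite Turán graph T(n, r) with parts as balanced as possible, and is at most (1 − 1/r) · n^2/2. For r = 4, n = 331: the density bound is (3/4) · 109561/2 = 328683/8 ≈ 41085.375. The integer-valued extremum is e(T(331, 4)) = 41085, which is strictly less than the density bound 328683/8 since 4 ∤ 331 (the parts of T(331, 4) cannot all be equal).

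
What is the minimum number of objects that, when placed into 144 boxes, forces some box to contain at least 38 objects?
n = (38 − 1)·144 + 1 = 5329

By the generalised pigeonhole principle, to guarantee some box contains ≥ r objects we need more than (r − 1) · k objects total. Threshold: n = (r − 1) · k + 1. With r = 38 and k = 144: n = 37 · 144 + 1 = 5328 + 1 = 5329. For n = 5328 = 37 · 144, we can put exactly 37 objects in every box, avoiding 38 in any single one — so 5329 is tight.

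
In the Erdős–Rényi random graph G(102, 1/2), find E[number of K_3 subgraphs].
E[# K_3] = C(102, 3) · (1/2)^C(3, 2) = 171700 / 2^3 = 42925/2 = 21462.5

For each 3-subset S of vertices (there are C(102, 3) = 171700 such S), let X_S = 1 if S induces a K_3 (all C(3, 2) = 3 edges present). Then P(X_S = 1) = (1/2)^3 = 1/8. By linearity of expectation, E[# K_3] = C(102, 3) · (1/2)^3 = 171700 / 8 = 42925/2 = 21462.5.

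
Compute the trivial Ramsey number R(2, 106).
R(2, 106) = 106

R(2, k) = k for all k ≥ 2: in a 2-colouring of K_k, either some edge is red (a red K_2) or all edges are blue (a blue K_k). And K_{105} coloured all-blue has no blue K_106, so R(2, 106) > 105. Hence R(2, 106) = 106.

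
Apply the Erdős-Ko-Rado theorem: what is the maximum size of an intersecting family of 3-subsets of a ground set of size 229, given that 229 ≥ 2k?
max |F| = C(228, 2) = 25878

The Erdős-Ko-Rado theorem states: for n ≥ 2k, an intersecting family of k-subsets of an n-element set has size at most C(n − 1, k − 1), with equality for 'star' families {A ⊆ [n] : |A| = k, i ∈ A} (fix an element i). For n = 229, k = 3: C(228, 2) = 25878.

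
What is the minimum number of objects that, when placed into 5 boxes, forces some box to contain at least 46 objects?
n = (46 − 1)·5 + 1 = 226

By the generalised pigeonhole principle, to guarantee some box contains ≥ r objects we need more than (r − 1) · k objects total. Threshold: n = (r − 1) · k + 1. With r = 46 and k = 5: n = 45 · 5 + 1 = 225 + 1 = 226. For n = 225 = 45 · 5, we can put exactly 45 objects in every box, avoiding 46 in any single one — so 226 is tight.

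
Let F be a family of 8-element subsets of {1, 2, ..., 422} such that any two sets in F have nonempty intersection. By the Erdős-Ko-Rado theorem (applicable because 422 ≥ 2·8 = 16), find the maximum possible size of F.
max |F| = C(421, 7) = 442352653565680

Erdős-Ko-Rado (1961): when n ≥ 2k, max |F| = C(n−1, k−1). The bound is attained by the star {A : i ∈ A} for any fixed i ∈ [n]. Here C(422−1, 8−1) = C(421, 7) = 442352653565680.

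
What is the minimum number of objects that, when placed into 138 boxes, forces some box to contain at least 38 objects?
n = (38 − 1)·138 + 1 = 5107

By the generalised pigeonhole principle, to guarantee some box contains ≥ r objects we need more than (r − 1) · k objects total. Threshold: n = (r − 1) · k + 1. With r = 38 and k = 138: n = 37 · 138 + 1 = 5106 + 1 = 5107. For n = 5106 = 37 · 138, we can put exactly 37 objects in every box, avoiding 38 in any single one — so 5107 is tight.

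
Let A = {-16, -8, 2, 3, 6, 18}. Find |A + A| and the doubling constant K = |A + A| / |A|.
K = |A + A| / |A| = 21/6 = 7/2

Enumerate A + A = {a + b : a, b ∈ A}. With |A| = 6, there are |A|^2 = 36 ordered sum pairs; collecting distinct values, A + A = {-32, -24, -16, -14, -13, -10, -6, -5, -2, 2, 4, 5, 6, 8, 9, 10, 12, 20, 21, 24, 36}, so |A + A| = 21. Thus K = 21/6 = 7/2. For comparison, the minimum possible |A + A| over all 6-element sets is 2·6 − 1 = 11 (so min K = 11/6), attained only by arithmetic progressions.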